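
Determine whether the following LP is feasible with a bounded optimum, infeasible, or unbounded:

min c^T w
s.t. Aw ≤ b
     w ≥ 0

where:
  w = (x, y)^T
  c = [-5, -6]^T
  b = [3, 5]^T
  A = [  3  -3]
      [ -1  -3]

Unbounded (objective can decrease without bound)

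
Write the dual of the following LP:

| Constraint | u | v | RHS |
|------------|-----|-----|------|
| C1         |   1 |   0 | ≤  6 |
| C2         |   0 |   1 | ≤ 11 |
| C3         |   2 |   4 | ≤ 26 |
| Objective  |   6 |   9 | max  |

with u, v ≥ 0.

Primal max cᵀx s.t. Ax ≤ b, x ≥ 0  →  Dual min bᵀy s.t. Aᵀy ≥ c, y ≥ 0.

Minimize: z = 6y1 + 11y2 + 26y3

Subject to:
  y1 + 2y3 ≥ 6
  y2 + 4y3 ≥ 9
  y1, y2, y3 ≥ 0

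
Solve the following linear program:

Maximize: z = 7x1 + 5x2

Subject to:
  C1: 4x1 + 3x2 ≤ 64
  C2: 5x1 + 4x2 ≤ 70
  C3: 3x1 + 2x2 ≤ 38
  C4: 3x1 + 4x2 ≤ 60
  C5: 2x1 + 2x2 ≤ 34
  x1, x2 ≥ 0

Evaluate the objective at each vertex of the feasible region:
  z(0, 0) = 0
  z(12.67, 0) = 88.67
  z(6, 10) = 92  ←
  z(5, 11.25) = 91.25
  z(0, 15) = 75
The maximum is at x1 = 6, x2 = 10.

x1 = 6, x2 = 10, z = 92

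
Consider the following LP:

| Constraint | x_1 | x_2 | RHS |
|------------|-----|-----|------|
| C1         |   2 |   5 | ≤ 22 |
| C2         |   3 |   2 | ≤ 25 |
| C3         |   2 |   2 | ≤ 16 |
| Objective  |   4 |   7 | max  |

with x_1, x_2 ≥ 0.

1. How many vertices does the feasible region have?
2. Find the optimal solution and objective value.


1. 4
2. x_1 = 6, x_2 = 2, z = 38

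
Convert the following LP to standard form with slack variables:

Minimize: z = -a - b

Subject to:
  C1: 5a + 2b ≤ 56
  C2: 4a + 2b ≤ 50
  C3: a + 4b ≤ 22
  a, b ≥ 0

min z = -a - b

s.t.
  5a + 2b + s1 = 56
  4a + 2b + s2 = 50
  a + 4b + s3 = 22
  a, b, s1, s2, s3 ≥ 0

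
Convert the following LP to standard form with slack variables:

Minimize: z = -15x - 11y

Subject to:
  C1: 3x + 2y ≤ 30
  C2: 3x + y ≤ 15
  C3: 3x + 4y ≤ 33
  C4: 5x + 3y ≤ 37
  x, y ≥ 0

min z = -15x - 11y

s.t.
  3x + 2y + s1 = 30
  3x + y + s2 = 15
  3x + 4y + s3 = 33
  5x + 3y + s4 = 37
  x, y, s1, s2, s3, s4 ≥ 0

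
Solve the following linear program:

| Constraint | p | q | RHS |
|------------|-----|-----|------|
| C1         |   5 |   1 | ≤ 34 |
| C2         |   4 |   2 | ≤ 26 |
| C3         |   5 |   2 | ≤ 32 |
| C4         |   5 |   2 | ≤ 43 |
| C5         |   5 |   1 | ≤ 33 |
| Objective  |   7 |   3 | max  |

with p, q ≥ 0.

Evaluate the objective at each vertex of the feasible region:
  z(0, 0) = 0
  z(6.4, 0) = 44.8
  z(6, 1) = 45  ←
  z(0, 13) = 39
The maximum is at p = 6, q = 1.

p = 6, q = 1, z = 45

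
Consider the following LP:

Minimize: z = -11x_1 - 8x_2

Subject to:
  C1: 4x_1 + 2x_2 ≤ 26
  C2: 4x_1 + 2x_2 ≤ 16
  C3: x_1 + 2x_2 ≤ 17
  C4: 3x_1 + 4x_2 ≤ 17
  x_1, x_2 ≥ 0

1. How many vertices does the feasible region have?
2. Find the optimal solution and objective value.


1. 4
2. x_1 = 3, x_2 = 2, z = -49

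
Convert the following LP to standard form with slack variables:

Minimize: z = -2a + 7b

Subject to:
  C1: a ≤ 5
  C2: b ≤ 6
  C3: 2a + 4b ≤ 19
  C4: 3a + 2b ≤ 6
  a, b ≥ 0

min z = -2a + 7b

s.t.
  a + s1 = 5
  b + s2 = 6
  2a + 4b + s3 = 19
  3a + 2b + s4 = 6
  a, b, s1, s2, s3, s4 ≥ 0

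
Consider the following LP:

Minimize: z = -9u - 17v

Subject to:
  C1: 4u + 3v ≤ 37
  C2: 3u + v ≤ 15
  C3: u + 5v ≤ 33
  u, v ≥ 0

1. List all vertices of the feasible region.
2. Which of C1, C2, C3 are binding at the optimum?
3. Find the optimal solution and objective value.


1. (0, 0), (5, 0), (3, 6), (0, 6.6)
2. C2, C3
3. u = 3, v = 6, z = -129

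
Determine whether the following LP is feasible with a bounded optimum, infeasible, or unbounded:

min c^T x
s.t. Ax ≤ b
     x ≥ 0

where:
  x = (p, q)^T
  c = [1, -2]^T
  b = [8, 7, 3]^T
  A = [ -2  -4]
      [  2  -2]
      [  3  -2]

Unbounded (objective can decrease without bound)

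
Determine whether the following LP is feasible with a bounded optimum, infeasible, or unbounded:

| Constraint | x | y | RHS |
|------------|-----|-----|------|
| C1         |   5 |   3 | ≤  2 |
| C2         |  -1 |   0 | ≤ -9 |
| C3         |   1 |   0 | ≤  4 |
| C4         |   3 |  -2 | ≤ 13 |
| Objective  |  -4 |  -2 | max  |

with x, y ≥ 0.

Infeasible (no feasible solution exists)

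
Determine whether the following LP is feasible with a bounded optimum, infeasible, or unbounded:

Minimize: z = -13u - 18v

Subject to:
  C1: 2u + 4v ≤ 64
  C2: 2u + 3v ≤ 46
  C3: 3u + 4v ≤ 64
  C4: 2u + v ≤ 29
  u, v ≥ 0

Feasible with a bounded optimal solution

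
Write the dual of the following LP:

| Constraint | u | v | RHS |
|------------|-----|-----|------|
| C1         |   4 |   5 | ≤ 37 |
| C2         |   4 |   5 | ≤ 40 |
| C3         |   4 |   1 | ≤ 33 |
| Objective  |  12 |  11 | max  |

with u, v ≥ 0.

Primal max cᵀx s.t. Ax ≤ b, x ≥ 0  →  Dual min bᵀy s.t. Aᵀy ≥ c, y ≥ 0.

Minimize: z = 37y1 + 40y2 + 33y3

Subject to:
  4y1 + 4y2 + 4y3 ≥ 12
  5y1 + 5y2 + y3 ≥ 11
  y1, y2, y3 ≥ 0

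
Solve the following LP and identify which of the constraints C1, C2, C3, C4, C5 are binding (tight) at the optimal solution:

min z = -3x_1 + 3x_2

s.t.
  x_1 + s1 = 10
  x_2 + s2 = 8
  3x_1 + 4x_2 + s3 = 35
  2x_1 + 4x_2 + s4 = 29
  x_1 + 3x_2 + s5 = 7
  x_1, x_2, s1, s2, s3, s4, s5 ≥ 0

At x_1 = 7, x_2 = 0, compute slack b - a·x for each constraint:
  C1: 10 − 7 = 3  (slack)
  C2: 8 − 0 = 8  (slack)
  C3: 35 − 21 = 14  (slack)
  C4: 29 − 14 = 15  (slack)
  C5: 7 − 7 = 0  (binding)

Optimal: x_1 = 7, x_2 = 0
Binding: C5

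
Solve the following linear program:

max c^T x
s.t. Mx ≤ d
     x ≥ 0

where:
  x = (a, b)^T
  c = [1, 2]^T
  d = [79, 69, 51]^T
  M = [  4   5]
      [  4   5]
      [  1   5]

Evaluate the objective at each vertex of the feasible region:
  z(0, 0) = 0
  z(17.25, 0) = 17.25
  z(6, 9) = 24  ←
  z(0, 10.2) = 20.4
The maximum is at a = 6, b = 9.

a = 6, b = 9, z = 24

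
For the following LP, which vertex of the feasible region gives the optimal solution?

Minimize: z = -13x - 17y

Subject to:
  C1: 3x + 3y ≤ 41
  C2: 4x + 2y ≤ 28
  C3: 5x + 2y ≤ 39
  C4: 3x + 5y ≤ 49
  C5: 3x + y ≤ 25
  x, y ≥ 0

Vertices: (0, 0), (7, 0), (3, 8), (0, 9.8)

Evaluate the objective at each vertex of the feasible region:
  z(0, 0) = 0
  z(7, 0) = -91
  z(3, 8) = -175  ←
  z(0, 9.8) = -166.6
The minimum is at x = 3, y = 8.

(3, 8)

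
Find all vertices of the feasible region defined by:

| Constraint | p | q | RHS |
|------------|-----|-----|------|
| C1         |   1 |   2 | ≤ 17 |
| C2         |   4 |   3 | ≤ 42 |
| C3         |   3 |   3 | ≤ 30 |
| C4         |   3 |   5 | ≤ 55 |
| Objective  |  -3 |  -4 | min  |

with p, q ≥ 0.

(0, 0), (10, 0), (3, 7), (0, 8.5)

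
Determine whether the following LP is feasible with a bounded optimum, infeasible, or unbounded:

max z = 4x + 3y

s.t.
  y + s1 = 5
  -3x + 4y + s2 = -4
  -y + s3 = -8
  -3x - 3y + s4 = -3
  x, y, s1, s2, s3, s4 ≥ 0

Infeasible (no feasible solution exists)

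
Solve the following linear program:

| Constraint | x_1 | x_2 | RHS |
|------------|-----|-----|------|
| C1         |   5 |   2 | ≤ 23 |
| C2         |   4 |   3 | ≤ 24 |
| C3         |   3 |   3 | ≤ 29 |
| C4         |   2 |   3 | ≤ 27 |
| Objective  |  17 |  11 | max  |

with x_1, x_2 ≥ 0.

Evaluate the objective at each vertex of the feasible region:
  z(0, 0) = 0
  z(4.6, 0) = 78.2
  z(3, 4) = 95  ←
  z(0, 8) = 88
The maximum is at x_1 = 3, x_2 = 4.

x_1 = 3, x_2 = 4, z = 95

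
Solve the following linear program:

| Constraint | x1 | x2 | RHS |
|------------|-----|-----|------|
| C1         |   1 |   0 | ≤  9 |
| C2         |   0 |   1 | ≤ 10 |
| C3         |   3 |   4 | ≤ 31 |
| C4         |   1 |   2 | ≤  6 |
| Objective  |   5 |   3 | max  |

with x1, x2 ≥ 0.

Evaluate the objective at each vertex of the feasible region:
  z(0, 0) = 0
  z(6, 0) = 30  ←
  z(0, 3) = 9
The maximum is at x1 = 6, x2 = 0.

x1 = 6, x2 = 0, z = 30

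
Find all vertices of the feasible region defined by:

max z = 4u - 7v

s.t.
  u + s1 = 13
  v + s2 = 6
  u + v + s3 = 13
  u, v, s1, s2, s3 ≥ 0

(0, 0), (13, 0), (7, 6), (0, 6)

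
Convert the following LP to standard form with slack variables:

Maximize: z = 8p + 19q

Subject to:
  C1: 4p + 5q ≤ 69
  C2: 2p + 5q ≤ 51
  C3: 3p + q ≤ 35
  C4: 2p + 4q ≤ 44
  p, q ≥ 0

max z = 8p + 19q

s.t.
  4p + 5q + s1 = 69
  2p + 5q + s2 = 51
  3p + q + s3 = 35
  2p + 4q + s4 = 44
  p, q, s1, s2, s3, s4 ≥ 0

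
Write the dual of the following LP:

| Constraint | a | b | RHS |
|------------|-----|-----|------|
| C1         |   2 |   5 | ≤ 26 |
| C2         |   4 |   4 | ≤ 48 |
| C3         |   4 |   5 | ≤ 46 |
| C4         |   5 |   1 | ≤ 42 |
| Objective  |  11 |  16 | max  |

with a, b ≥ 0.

Primal max cᵀx s.t. Ax ≤ b, x ≥ 0  →  Dual min bᵀy s.t. Aᵀy ≥ c, y ≥ 0.

Minimize: z = 26y1 + 48y2 + 46y3 + 42y4

Subject to:
  2y1 + 4y2 + 4y3 + 5y4 ≥ 11
  5y1 + 4y2 + 5y3 + y4 ≥ 16
  y1, y2, y3, y4 ≥ 0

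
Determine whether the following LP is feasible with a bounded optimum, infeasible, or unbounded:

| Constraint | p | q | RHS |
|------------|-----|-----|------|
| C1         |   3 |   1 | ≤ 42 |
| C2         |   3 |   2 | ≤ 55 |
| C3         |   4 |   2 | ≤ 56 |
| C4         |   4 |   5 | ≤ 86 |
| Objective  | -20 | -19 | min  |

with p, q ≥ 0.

Feasible with a bounded optimal solution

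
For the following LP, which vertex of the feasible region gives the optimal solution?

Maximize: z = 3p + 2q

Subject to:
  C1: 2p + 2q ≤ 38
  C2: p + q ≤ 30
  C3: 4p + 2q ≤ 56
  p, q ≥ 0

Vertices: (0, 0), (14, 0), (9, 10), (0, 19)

Evaluate the objective at each vertex of the feasible region:
  z(0, 0) = 0
  z(14, 0) = 42
  z(9, 10) = 47  ←
  z(0, 19) = 38
The maximum is at p = 9, q = 10.

(9, 10)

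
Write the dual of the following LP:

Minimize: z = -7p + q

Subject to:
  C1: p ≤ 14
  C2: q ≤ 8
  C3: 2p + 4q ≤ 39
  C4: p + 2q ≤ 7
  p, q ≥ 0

Primal min cᵀx s.t. Ax ≤ b, x ≥ 0  →  Dual max −bᵀy s.t. Aᵀy ≥ −c, y ≥ 0.

Maximize: z = -14y1 - 8y2 - 39y3 - 7y4

Subject to:
  y1 + 2y3 + y4 ≥ 7
  y2 + 4y3 + 2y4 ≥ -1
  y1, y2, y3, y4 ≥ 0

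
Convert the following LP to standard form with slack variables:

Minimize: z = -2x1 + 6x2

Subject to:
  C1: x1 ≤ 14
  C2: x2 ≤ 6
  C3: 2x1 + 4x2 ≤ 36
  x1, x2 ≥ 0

min z = -2x1 + 6x2

s.t.
  x1 + s1 = 14
  x2 + s2 = 6
  2x1 + 4x2 + s3 = 36
  x1, x2, s1, s2, s3 ≥ 0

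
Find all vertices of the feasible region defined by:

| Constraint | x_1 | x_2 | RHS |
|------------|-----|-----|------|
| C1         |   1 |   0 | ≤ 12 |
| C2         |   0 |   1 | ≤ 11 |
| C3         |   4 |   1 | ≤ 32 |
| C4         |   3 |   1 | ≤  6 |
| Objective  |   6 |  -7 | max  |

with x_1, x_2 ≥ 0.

(0, 0), (2, 0), (0, 6)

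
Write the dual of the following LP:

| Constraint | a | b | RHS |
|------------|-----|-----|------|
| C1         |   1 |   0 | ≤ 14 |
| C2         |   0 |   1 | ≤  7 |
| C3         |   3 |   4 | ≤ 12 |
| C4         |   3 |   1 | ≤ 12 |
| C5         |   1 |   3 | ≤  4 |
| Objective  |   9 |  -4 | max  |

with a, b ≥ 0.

Primal max cᵀx s.t. Ax ≤ b, x ≥ 0  →  Dual min bᵀy s.t. Aᵀy ≥ c, y ≥ 0.

Minimize: z = 14y1 + 7y2 + 12y3 + 12y4 + 4y5

Subject to:
  y1 + 3y3 + 3y4 + y5 ≥ 9
  y2 + 4y3 + y4 + 3y5 ≥ -4
  y1, y2, y3, y4, y5 ≥ 0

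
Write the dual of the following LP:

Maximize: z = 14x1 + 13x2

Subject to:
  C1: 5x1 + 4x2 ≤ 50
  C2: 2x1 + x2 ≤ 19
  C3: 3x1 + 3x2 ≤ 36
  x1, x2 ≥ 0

Primal max cᵀx s.t. Ax ≤ b, x ≥ 0  →  Dual min bᵀy s.t. Aᵀy ≥ c, y ≥ 0.

Minimize: z = 50y1 + 19y2 + 36y3

Subject to:
  5y1 + 2y2 + 3y3 ≥ 14
  4y1 + y2 + 3y3 ≥ 13
  y1, y2, y3 ≥ 0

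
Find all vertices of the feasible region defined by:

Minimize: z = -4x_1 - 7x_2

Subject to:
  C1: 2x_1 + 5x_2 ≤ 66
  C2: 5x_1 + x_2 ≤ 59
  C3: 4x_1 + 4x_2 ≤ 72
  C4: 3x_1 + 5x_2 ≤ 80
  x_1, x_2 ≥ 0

(0, 0), (11.8, 0), (10.25, 7.75), (8, 10), (0, 13.2)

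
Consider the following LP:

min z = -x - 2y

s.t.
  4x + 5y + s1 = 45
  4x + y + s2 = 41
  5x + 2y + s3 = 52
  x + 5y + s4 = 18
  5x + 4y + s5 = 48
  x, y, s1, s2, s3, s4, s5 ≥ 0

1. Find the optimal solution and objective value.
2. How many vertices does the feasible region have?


1. x = 8, y = 2, z = -12
2. 4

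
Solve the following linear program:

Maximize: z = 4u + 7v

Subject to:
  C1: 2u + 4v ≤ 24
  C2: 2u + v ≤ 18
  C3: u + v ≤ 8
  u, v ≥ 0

Evaluate the objective at each vertex of the feasible region:
  z(0, 0) = 0
  z(8, 0) = 32
  z(4, 4) = 44  ←
  z(0, 6) = 42
The maximum is at u = 4, v = 4.

u = 4, v = 4, z = 44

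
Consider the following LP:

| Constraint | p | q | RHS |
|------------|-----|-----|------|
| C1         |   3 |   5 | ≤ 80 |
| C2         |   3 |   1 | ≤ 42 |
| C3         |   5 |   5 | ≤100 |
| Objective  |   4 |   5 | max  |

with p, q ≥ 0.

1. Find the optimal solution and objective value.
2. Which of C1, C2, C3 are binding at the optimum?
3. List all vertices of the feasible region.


1. p = 10, q = 10, z = 90
2. C1, C3
3. (0, 0), (14, 0), (11, 9), (10, 10), (0, 16)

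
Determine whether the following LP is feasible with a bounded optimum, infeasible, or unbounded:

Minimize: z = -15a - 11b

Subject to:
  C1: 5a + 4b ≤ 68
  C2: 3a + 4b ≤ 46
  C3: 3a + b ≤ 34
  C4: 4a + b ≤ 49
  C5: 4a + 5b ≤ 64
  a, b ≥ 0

Feasible with a bounded optimal solution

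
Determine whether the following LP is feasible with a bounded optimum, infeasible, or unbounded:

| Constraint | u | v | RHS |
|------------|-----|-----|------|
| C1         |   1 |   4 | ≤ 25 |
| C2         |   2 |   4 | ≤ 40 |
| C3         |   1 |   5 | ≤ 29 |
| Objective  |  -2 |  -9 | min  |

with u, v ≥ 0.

Feasible with a bounded optimal solution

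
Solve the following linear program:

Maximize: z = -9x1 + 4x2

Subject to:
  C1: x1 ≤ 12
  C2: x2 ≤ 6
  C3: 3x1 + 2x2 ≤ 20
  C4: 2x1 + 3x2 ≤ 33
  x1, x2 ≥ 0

Evaluate the objective at each vertex of the feasible region:
  z(0, 0) = 0
  z(6.667, 0) = -60
  z(2.667, 6) = -3e-06
  z(0, 6) = 24  ←
The maximum is at x1 = 0, x2 = 6.

x1 = 0, x2 = 6, z = 24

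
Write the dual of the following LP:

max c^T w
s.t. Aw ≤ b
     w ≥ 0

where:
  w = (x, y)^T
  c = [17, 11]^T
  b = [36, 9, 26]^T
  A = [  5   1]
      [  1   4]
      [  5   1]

Primal max cᵀx s.t. Ax ≤ b, x ≥ 0  →  Dual min bᵀy s.t. Aᵀy ≥ c, y ≥ 0.

Minimize: z = 36y1 + 9y2 + 26y3

Subject to:
  5y1 + y2 + 5y3 ≥ 17
  y1 + 4y2 + y3 ≥ 11
  y1, y2, y3 ≥ 0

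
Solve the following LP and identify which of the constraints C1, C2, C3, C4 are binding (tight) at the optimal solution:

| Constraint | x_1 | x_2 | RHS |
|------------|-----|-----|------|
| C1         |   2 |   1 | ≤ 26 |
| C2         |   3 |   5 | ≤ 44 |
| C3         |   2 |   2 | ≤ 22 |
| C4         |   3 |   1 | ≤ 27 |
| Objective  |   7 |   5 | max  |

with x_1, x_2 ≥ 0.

At x_1 = 8, x_2 = 3, compute slack b - a·x for each constraint:
  C1: 26 − 19 = 7  (slack)
  C2: 44 − 39 = 5  (slack)
  C3: 22 − 22 = 0  (binding)
  C4: 27 − 27 = 0  (binding)

Optimal: x_1 = 8, x_2 = 3
Binding: C3, C4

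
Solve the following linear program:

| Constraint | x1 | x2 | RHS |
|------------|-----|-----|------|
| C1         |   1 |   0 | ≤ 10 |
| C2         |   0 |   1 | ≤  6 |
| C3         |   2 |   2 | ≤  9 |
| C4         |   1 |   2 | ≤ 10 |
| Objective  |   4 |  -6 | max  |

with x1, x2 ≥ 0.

Evaluate the objective at each vertex of the feasible region:
  z(0, 0) = 0
  z(4.5, 0) = 18  ←
  z(0, 4.5) = -27
The maximum is at x1 = 4.5, x2 = 0.

x1 = 4.5, x2 = 0, z = 18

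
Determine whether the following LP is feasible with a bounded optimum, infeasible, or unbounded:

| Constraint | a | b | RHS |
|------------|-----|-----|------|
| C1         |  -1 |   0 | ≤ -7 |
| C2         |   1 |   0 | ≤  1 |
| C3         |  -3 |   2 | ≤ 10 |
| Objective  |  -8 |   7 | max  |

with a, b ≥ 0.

Infeasible (no feasible solution exists)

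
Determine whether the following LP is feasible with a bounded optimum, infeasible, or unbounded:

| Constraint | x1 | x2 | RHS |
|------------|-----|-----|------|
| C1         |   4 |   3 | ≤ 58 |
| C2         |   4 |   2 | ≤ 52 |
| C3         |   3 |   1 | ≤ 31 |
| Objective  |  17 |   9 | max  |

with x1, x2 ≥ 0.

Feasible with a bounded optimal solution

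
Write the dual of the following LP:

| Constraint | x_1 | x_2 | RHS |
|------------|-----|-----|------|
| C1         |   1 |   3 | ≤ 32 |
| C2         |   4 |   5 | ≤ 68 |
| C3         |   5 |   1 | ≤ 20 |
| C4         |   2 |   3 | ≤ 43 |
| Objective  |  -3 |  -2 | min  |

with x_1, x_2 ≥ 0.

Primal min cᵀx s.t. Ax ≤ b, x ≥ 0  →  Dual max −bᵀy s.t. Aᵀy ≥ −c, y ≥ 0.

Maximize: z = -32y1 - 68y2 - 20y3 - 43y4

Subject to:
  y1 + 4y2 + 5y3 + 2y4 ≥ 3
  3y1 + 5y2 + y3 + 3y4 ≥ 2
  y1, y2, y3, y4 ≥ 0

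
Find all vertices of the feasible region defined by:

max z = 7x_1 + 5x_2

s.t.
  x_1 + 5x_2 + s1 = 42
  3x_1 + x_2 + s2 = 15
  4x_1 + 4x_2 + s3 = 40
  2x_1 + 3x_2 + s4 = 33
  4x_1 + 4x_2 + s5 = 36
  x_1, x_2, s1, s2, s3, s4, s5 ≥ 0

(0, 0), (5, 0), (3, 6), (0.75, 8.25), (0, 8.4)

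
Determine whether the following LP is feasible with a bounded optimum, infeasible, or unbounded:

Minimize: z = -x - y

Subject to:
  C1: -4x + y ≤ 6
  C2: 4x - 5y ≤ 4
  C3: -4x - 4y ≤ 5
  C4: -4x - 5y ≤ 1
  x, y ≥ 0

Unbounded (objective can decrease without bound)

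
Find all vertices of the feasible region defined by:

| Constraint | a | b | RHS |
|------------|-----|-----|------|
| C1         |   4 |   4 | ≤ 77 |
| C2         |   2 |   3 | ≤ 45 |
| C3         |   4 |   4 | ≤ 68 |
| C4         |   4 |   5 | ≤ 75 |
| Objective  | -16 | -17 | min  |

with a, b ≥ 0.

(0, 0), (17, 0), (10, 7), (0, 15)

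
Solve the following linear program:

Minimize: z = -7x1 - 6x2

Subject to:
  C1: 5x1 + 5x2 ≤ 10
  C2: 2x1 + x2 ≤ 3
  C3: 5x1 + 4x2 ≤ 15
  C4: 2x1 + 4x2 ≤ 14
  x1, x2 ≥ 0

Evaluate the objective at each vertex of the feasible region:
  z(0, 0) = 0
  z(1.5, 0) = -10.5
  z(1, 1) = -13  ←
  z(0, 2) = -12
The minimum is at x1 = 1, x2 = 1.

x1 = 1, x2 = 1, z = -13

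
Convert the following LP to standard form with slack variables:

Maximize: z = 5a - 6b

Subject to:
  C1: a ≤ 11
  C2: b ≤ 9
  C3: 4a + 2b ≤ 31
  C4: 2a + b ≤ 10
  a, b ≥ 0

max z = 5a - 6b

s.t.
  a + s1 = 11
  b + s2 = 9
  4a + 2b + s3 = 31
  2a + b + s4 = 10
  a, b, s1, s2, s3, s4 ≥ 0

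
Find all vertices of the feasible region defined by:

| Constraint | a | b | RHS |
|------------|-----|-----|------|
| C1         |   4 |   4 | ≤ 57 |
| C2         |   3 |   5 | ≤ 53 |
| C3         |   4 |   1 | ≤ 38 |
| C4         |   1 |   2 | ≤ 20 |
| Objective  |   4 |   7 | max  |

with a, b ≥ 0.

(0, 0), (9.5, 0), (8.059, 5.765), (6, 7), (0, 10)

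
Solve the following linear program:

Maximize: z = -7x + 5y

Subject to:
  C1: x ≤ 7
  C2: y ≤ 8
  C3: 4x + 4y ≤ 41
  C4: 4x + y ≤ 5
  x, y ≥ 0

Evaluate the objective at each vertex of the feasible region:
  z(0, 0) = 0
  z(1.25, 0) = -8.75
  z(0, 5) = 25  ←
The maximum is at x = 0, y = 5.

x = 0, y = 5, z = 25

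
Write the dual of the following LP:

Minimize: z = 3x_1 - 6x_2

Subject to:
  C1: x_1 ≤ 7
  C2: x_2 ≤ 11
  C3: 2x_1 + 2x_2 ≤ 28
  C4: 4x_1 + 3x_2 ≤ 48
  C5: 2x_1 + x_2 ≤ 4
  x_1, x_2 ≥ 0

Primal min cᵀx s.t. Ax ≤ b, x ≥ 0  →  Dual max −bᵀy s.t. Aᵀy ≥ −c, y ≥ 0.

Maximize: z = -7y1 - 11y2 - 28y3 - 48y4 - 4y5

Subject to:
  y1 + 2y3 + 4y4 + 2y5 ≥ -3
  y2 + 2y3 + 3y4 + y5 ≥ 6
  y1, y2, y3, y4, y5 ≥ 0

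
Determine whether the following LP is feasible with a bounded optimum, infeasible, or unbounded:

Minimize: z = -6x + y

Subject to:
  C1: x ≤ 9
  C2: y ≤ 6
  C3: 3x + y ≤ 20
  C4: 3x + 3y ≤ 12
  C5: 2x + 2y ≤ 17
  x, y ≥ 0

Feasible with a bounded optimal solution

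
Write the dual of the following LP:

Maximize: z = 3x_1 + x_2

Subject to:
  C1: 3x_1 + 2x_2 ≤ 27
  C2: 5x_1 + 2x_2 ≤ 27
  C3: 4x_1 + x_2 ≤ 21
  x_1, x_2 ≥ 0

Primal max cᵀx s.t. Ax ≤ b, x ≥ 0  →  Dual min bᵀy s.t. Aᵀy ≥ c, y ≥ 0.

Minimize: z = 27y1 + 27y2 + 21y3

Subject to:
  3y1 + 5y2 + 4y3 ≥ 3
  2y1 + 2y2 + y3 ≥ 1
  y1, y2, y3 ≥ 0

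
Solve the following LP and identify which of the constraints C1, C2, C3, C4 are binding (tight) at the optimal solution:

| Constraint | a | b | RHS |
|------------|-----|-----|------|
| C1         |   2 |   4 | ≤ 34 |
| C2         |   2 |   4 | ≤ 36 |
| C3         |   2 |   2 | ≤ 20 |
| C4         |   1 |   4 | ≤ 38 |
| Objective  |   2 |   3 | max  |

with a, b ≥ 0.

At a = 3, b = 7, compute slack b - a·x for each constraint:
  C1: 34 − 34 = 0  (binding)
  C2: 36 − 34 = 2  (slack)
  C3: 20 − 20 = 0  (binding)
  C4: 38 − 31 = 7  (slack)

Optimal: a = 3, b = 7
Binding: C1, C3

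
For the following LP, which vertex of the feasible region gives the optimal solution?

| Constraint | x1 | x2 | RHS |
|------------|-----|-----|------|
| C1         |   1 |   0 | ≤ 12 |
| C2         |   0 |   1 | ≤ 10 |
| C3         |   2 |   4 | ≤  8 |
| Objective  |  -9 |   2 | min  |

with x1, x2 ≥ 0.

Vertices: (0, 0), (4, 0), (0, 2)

Evaluate the objective at each vertex of the feasible region:
  z(0, 0) = 0
  z(4, 0) = -36  ←
  z(0, 2) = 4
The minimum is at x1 = 4, x2 = 0.

(4, 0)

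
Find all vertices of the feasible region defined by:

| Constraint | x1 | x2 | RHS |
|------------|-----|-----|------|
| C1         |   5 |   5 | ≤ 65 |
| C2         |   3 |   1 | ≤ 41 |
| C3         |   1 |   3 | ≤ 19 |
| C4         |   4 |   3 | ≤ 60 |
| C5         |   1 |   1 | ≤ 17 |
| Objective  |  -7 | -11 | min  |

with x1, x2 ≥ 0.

(0, 0), (13, 0), (10, 3), (0, 6.333)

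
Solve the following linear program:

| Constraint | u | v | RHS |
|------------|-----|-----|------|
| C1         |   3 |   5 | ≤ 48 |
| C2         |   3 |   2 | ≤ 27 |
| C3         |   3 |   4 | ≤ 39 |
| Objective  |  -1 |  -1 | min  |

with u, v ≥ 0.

Evaluate the objective at each vertex of the feasible region:
  z(0, 0) = 0
  z(9, 0) = -9
  z(5, 6) = -11  ←
  z(1, 9) = -10
  z(0, 9.6) = -9.6
The minimum is at u = 5, v = 6.

u = 5, v = 6, z = -11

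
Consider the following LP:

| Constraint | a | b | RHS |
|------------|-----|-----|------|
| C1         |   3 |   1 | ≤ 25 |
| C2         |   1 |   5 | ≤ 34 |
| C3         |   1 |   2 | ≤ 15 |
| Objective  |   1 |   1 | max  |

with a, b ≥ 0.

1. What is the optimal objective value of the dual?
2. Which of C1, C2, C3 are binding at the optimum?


1. 11
2. C1, C3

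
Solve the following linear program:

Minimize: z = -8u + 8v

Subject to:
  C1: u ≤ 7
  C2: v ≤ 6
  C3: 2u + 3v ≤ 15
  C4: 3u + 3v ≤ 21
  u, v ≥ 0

Evaluate the objective at each vertex of the feasible region:
  z(0, 0) = 0
  z(7, 0) = -56  ←
  z(6, 1) = -40
  z(0, 5) = 40
The minimum is at u = 7, v = 0.

u = 7, v = 0, z = -56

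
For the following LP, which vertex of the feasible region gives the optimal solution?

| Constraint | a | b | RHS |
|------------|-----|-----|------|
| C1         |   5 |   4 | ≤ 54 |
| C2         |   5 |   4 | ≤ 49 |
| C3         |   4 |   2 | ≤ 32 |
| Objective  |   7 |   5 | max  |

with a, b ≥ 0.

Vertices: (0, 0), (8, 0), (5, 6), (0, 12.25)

Evaluate the objective at each vertex of the feasible region:
  z(0, 0) = 0
  z(8, 0) = 56
  z(5, 6) = 65  ←
  z(0, 12.25) = 61.25
The maximum is at a = 5, b = 6.

(5, 6)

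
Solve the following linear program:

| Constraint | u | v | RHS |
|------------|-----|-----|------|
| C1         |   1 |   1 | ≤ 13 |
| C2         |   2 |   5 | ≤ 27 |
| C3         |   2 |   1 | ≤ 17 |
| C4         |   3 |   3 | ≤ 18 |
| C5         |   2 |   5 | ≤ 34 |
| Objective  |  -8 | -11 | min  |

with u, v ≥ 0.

Evaluate the objective at each vertex of the feasible region:
  z(0, 0) = 0
  z(6, 0) = -48
  z(1, 5) = -63  ←
  z(0, 5.4) = -59.4
The minimum is at u = 1, v = 5.

u = 1, v = 5, z = -63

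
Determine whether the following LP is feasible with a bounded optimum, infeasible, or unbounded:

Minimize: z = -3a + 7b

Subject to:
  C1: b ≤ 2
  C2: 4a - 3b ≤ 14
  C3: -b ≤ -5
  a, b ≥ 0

Infeasible (no feasible solution exists)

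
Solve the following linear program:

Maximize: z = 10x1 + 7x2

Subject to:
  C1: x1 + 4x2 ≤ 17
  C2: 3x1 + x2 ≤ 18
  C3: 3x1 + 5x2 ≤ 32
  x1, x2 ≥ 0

Evaluate the objective at each vertex of the feasible region:
  z(0, 0) = 0
  z(6, 0) = 60
  z(5, 3) = 71  ←
  z(0, 4.25) = 29.75
The maximum is at x1 = 5, x2 = 3.

x1 = 5, x2 = 3, z = 71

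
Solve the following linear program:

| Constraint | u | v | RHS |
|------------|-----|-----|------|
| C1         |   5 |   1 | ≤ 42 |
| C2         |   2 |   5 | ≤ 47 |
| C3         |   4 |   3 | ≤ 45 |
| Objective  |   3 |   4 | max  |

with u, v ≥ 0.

Evaluate the objective at each vertex of the feasible region:
  z(0, 0) = 0
  z(8.4, 0) = 25.2
  z(7.364, 5.182) = 42.82
  z(6, 7) = 46  ←
  z(0, 9.4) = 37.6
The maximum is at u = 6, v = 7.

u = 6, v = 7, z = 46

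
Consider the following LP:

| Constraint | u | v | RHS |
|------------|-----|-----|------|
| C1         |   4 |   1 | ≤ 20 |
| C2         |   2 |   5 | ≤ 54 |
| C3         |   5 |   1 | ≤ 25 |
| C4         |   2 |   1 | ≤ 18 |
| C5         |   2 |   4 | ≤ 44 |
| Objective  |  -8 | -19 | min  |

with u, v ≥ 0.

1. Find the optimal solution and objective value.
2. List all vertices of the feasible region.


1. u = 2, v = 10, z = -206
2. (0, 0), (5, 0), (2.571, 9.714), (2, 10), (0, 10.8)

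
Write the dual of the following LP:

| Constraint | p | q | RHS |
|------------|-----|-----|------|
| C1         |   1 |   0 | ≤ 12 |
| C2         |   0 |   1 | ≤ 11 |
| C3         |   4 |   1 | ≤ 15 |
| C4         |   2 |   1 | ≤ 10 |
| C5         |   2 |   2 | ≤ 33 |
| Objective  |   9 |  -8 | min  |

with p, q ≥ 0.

Primal min cᵀx s.t. Ax ≤ b, x ≥ 0  →  Dual max −bᵀy s.t. Aᵀy ≥ −c, y ≥ 0.

Maximize: z = -12y1 - 11y2 - 15y3 - 10y4 - 33y5

Subject to:
  y1 + 4y3 + 2y4 + 2y5 ≥ -9
  y2 + y3 + y4 + 2y5 ≥ 8
  y1, y2, y3, y4, y5 ≥ 0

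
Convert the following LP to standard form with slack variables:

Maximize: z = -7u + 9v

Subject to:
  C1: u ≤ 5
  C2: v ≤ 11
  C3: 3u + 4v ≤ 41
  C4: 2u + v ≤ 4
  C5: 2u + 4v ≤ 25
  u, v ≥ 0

max z = -7u + 9v

s.t.
  u + s1 = 5
  v + s2 = 11
  3u + 4v + s3 = 41
  2u + v + s4 = 4
  2u + 4v + s5 = 25
  u, v, s1, s2, s3, s4, s5 ≥ 0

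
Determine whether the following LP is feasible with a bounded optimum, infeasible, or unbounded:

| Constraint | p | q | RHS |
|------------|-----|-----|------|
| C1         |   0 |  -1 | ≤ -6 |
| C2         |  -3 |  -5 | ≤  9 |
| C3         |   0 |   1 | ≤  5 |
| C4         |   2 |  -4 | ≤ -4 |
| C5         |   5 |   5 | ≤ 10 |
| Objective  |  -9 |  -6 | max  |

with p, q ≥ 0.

Infeasible (no feasible solution exists)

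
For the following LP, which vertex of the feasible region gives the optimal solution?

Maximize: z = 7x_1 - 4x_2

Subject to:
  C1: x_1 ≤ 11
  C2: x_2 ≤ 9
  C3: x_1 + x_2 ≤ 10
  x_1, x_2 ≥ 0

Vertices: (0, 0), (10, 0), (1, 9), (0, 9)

Evaluate the objective at each vertex of the feasible region:
  z(0, 0) = 0
  z(10, 0) = 70  ←
  z(1, 9) = -29
  z(0, 9) = -36
The maximum is at x_1 = 10, x_2 = 0.

(10, 0)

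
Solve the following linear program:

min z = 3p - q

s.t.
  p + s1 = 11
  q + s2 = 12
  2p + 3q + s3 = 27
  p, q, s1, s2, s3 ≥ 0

Evaluate the objective at each vertex of the feasible region:
  z(0, 0) = 0
  z(11, 0) = 33
  z(11, 1.667) = 31.33
  z(0, 9) = -9  ←
The minimum is at p = 0, q = 9.

p = 0, q = 9, z = -9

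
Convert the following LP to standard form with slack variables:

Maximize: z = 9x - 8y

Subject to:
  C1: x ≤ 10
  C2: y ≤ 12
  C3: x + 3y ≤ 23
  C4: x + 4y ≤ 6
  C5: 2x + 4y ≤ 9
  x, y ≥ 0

max z = 9x - 8y

s.t.
  x + s1 = 10
  y + s2 = 12
  x + 3y + s3 = 23
  x + 4y + s4 = 6
  2x + 4y + s5 = 9
  x, y, s1, s2, s3, s4, s5 ≥ 0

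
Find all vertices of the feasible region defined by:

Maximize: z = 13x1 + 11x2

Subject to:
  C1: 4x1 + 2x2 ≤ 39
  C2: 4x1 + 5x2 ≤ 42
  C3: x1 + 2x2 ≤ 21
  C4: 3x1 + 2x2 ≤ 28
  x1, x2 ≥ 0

(0, 0), (9.333, 0), (8, 2), (0, 8.4)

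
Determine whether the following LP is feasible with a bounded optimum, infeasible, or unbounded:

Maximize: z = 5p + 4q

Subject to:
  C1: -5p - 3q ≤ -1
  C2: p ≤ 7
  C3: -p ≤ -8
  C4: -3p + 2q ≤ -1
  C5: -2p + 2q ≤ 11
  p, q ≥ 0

Infeasible (no feasible solution exists)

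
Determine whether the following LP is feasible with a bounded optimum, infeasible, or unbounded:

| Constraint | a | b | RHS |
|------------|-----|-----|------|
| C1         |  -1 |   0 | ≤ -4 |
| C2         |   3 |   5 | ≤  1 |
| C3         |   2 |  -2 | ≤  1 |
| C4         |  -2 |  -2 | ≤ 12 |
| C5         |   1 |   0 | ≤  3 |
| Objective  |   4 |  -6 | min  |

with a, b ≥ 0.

Infeasible (no feasible solution exists)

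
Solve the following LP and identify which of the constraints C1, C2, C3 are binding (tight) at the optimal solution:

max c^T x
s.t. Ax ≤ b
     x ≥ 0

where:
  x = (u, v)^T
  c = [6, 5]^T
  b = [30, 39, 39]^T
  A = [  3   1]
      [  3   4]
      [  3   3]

At u = 9, v = 3, compute slack b - a·x for each constraint:
  C1: 30 − 30 = 0  (binding)
  C2: 39 − 39 = 0  (binding)
  C3: 39 − 36 = 3  (slack)

Optimal: u = 9, v = 3
Binding: C1, C2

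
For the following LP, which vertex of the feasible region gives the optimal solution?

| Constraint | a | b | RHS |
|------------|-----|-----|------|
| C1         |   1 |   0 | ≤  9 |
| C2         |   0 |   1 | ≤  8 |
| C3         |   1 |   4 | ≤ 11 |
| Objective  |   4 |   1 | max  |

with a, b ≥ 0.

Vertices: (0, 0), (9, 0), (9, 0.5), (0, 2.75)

Evaluate the objective at each vertex of the feasible region:
  z(0, 0) = 0
  z(9, 0) = 36
  z(9, 0.5) = 36.5  ←
  z(0, 2.75) = 2.75
The maximum is at a = 9, b = 0.5.

(9, 0.5)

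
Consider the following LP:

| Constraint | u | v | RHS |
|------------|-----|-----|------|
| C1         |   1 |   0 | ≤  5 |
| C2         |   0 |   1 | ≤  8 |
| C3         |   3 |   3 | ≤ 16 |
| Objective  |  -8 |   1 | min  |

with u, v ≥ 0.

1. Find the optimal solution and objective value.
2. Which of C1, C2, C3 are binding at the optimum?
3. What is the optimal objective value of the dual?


1. u = 5, v = 0, z = -40
2. C1
3. -40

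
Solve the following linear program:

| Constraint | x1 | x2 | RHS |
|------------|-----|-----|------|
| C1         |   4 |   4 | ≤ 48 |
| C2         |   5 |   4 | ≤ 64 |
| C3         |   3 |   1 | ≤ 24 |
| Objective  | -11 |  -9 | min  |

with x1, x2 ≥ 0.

Evaluate the objective at each vertex of the feasible region:
  z(0, 0) = 0
  z(8, 0) = -88
  z(6, 6) = -120  ←
  z(0, 12) = -108
The minimum is at x1 = 6, x2 = 6.

x1 = 6, x2 = 6, z = -120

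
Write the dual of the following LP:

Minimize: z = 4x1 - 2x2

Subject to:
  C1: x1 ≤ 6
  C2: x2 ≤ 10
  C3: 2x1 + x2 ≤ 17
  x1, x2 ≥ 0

Primal min cᵀx s.t. Ax ≤ b, x ≥ 0  →  Dual max −bᵀy s.t. Aᵀy ≥ −c, y ≥ 0.

Maximize: z = -6y1 - 10y2 - 17y3

Subject to:
  y1 + 2y3 ≥ -4
  y2 + y3 ≥ 2
  y1, y2, y3 ≥ 0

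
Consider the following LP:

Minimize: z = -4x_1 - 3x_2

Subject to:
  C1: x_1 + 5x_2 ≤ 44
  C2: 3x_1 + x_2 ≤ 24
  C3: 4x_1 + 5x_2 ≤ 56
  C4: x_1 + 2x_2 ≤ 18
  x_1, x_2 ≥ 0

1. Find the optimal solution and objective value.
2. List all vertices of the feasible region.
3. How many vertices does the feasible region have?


1. x_1 = 6, x_2 = 6, z = -42
2. (0, 0), (8, 0), (6, 6), (0.6667, 8.667), (0, 8.8)
3. 5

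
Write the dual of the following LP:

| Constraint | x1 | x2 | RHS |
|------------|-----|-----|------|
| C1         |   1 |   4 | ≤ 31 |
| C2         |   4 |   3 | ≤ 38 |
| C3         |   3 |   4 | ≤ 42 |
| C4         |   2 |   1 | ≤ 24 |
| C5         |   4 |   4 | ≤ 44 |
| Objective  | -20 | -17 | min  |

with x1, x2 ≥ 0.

Primal min cᵀx s.t. Ax ≤ b, x ≥ 0  →  Dual max −bᵀy s.t. Aᵀy ≥ −c, y ≥ 0.

Maximize: z = -31y1 - 38y2 - 42y3 - 24y4 - 44y5

Subject to:
  y1 + 4y2 + 3y3 + 2y4 + 4y5 ≥ 20
  4y1 + 3y2 + 4y3 + y4 + 4y5 ≥ 17
  y1, y2, y3, y4, y5 ≥ 0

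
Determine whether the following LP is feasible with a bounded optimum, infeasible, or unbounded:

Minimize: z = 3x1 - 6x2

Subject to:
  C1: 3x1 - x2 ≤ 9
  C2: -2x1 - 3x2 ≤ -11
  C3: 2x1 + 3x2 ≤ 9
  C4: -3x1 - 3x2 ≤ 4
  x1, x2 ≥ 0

Infeasible (no feasible solution exists)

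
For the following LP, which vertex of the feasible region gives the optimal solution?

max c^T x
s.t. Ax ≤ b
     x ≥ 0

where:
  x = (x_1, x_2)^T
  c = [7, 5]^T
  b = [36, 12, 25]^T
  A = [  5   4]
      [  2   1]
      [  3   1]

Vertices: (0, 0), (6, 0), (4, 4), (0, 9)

Evaluate the objective at each vertex of the feasible region:
  z(0, 0) = 0
  z(6, 0) = 42
  z(4, 4) = 48  ←
  z(0, 9) = 45
The maximum is at x_1 = 4, x_2 = 4.

(4, 4)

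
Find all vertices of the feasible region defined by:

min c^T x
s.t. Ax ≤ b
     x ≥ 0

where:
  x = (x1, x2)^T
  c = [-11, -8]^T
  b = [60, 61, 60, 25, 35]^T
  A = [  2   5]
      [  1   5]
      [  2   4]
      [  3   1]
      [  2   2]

(0, 0), (8.333, 0), (5, 10), (0, 12)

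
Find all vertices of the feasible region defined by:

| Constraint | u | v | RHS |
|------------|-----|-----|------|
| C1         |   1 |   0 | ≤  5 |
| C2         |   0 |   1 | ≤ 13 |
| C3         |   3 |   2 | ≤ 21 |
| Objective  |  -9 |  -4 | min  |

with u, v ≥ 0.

(0, 0), (5, 0), (5, 3), (0, 10.5)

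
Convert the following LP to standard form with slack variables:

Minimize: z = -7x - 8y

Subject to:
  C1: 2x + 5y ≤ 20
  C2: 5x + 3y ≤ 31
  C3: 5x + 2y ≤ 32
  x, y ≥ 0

min z = -7x - 8y

s.t.
  2x + 5y + s1 = 20
  5x + 3y + s2 = 31
  5x + 2y + s3 = 32
  x, y, s1, s2, s3 ≥ 0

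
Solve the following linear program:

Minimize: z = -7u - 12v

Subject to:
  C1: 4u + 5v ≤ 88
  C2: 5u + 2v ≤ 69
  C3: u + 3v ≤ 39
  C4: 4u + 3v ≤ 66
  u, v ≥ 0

Evaluate the objective at each vertex of the feasible region:
  z(0, 0) = 0
  z(13.8, 0) = -96.6
  z(10.71, 7.714) = -167.6
  z(9, 10) = -183  ←
  z(0, 13) = -156
The minimum is at u = 9, v = 10.

u = 9, v = 10, z = -183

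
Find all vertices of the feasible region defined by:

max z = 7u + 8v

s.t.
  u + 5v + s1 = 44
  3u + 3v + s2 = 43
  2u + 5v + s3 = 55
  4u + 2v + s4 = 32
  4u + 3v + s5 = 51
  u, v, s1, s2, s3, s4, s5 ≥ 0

(0, 0), (8, 0), (4, 8), (0, 8.8)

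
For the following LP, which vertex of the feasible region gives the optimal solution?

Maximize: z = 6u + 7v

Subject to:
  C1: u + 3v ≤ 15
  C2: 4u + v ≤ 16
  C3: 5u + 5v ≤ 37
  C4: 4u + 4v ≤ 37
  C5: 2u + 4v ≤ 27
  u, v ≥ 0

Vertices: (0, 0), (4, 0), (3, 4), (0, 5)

Evaluate the objective at each vertex of the feasible region:
  z(0, 0) = 0
  z(4, 0) = 24
  z(3, 4) = 46  ←
  z(0, 5) = 35
The maximum is at u = 3, v = 4.

(3, 4)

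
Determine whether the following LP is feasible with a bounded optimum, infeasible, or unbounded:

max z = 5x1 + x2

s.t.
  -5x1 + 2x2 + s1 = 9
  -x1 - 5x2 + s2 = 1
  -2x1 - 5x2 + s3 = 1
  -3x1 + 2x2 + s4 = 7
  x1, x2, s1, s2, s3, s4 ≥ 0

Unbounded (objective can increase without bound)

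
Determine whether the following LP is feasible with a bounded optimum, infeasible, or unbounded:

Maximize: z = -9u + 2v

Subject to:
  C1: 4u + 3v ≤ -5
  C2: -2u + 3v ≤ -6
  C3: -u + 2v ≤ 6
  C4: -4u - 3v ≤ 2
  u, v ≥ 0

Infeasible (no feasible solution exists)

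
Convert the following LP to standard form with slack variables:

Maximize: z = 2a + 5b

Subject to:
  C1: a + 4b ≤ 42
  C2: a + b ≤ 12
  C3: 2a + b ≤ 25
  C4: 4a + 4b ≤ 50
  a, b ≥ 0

max z = 2a + 5b

s.t.
  a + 4b + s1 = 42
  a + b + s2 = 12
  2a + b + s3 = 25
  4a + 4b + s4 = 50
  a, b, s1, s2, s3, s4 ≥ 0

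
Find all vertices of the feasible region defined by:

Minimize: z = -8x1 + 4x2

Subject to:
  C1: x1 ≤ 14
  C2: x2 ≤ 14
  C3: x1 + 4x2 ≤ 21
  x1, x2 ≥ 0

(0, 0), (14, 0), (14, 1.75), (0, 5.25)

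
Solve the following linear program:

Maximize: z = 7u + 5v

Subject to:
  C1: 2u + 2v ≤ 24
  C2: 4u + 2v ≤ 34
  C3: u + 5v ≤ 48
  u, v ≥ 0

Evaluate the objective at each vertex of the feasible region:
  z(0, 0) = 0
  z(8.5, 0) = 59.5
  z(5, 7) = 70  ←
  z(3, 9) = 66
  z(0, 9.6) = 48
The maximum is at u = 5, v = 7.

u = 5, v = 7, z = 70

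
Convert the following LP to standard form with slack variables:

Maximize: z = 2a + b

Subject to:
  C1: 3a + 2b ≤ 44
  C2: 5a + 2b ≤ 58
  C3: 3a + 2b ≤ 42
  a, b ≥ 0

max z = 2a + b

s.t.
  3a + 2b + s1 = 44
  5a + 2b + s2 = 58
  3a + 2b + s3 = 42
  a, b, s1, s2, s3 ≥ 0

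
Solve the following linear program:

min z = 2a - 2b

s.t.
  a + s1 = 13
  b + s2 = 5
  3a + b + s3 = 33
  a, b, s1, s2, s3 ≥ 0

Evaluate the objective at each vertex of the feasible region:
  z(0, 0) = 0
  z(11, 0) = 22
  z(9.333, 5) = 8.667
  z(0, 5) = -10  ←
The minimum is at a = 0, b = 5.

a = 0, b = 5, z = -10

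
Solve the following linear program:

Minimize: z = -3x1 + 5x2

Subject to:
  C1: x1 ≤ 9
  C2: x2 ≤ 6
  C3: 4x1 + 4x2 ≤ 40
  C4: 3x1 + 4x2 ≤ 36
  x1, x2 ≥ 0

Evaluate the objective at each vertex of the feasible region:
  z(0, 0) = 0
  z(9, 0) = -27  ←
  z(9, 1) = -22
  z(4, 6) = 18
  z(0, 6) = 30
The minimum is at x1 = 9, x2 = 0.

x1 = 9, x2 = 0, z = -27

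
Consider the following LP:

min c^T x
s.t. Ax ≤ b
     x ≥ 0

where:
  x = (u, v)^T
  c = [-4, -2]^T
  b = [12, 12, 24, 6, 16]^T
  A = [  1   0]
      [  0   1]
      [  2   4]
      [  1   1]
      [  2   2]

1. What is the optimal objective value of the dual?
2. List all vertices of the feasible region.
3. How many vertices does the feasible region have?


1. -24
2. (0, 0), (6, 0), (0, 6)
3. 3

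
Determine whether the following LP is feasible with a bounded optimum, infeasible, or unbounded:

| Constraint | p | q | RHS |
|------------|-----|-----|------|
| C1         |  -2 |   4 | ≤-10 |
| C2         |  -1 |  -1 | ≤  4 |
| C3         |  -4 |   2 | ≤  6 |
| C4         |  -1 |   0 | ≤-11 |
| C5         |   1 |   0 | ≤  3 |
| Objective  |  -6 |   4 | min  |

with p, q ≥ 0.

Infeasible (no feasible solution exists)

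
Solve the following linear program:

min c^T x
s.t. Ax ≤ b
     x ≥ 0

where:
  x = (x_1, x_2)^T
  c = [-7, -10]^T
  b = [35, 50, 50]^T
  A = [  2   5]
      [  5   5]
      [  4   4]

Evaluate the objective at each vertex of the feasible region:
  z(0, 0) = 0
  z(10, 0) = -70
  z(5, 5) = -85  ←
  z(0, 7) = -70
The minimum is at x_1 = 5, x_2 = 5.

x_1 = 5, x_2 = 5, z = -85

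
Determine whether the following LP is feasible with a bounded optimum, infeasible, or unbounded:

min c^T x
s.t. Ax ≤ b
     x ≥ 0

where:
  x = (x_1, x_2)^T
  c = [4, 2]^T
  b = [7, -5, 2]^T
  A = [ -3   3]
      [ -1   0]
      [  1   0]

Infeasible (no feasible solution exists)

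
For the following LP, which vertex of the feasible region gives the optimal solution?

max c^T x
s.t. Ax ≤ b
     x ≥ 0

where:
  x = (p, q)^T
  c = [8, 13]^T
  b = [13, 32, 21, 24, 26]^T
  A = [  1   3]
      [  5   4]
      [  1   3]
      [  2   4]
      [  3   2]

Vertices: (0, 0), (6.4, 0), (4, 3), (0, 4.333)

Evaluate the objective at each vertex of the feasible region:
  z(0, 0) = 0
  z(6.4, 0) = 51.2
  z(4, 3) = 71  ←
  z(0, 4.333) = 56.33
The maximum is at p = 4, q = 3.

(4, 3)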